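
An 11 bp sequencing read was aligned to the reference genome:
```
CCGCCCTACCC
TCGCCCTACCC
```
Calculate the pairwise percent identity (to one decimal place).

1 position differs (1), so 10 of 11 match: 10/11 = 90.91%.

90.9%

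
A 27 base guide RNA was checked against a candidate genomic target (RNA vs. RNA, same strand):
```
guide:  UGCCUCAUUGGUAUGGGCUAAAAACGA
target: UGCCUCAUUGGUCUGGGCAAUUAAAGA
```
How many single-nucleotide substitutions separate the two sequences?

Comparing position by position, 5 sites differ: 13 (A/C), 19 (U/A), 21 (A/U), 22 (A/U), 25 (C/A).

5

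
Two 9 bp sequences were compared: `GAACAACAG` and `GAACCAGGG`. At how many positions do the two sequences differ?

3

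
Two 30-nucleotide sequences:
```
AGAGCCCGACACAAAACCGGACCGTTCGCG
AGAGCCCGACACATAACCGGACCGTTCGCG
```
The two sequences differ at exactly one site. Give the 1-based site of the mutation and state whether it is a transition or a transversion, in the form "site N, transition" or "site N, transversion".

site 14, transversion

Site 14 changes A→T. A is a purine and T is a pyrimidine, so this is a transversion.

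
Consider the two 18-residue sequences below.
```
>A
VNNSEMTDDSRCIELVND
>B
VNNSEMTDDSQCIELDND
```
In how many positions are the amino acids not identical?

Mismatches (1-based): position 11: R→Q; position 16: V→D.

2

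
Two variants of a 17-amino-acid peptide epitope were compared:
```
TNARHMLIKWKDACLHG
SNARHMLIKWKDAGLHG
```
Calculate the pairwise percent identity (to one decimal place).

Mismatches at positions 1, 14 (1-based): 2 of 17.
Identical positions: 15/17 = 88.24% → 88.2%.

88.2%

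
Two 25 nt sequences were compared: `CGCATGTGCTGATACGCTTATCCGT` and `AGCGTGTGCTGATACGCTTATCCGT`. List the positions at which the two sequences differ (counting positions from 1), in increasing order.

1, 4

Differences at position 1 (C→A), position 4 (A→G).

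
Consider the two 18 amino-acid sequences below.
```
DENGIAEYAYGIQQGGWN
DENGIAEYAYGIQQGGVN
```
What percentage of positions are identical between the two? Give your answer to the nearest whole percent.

94%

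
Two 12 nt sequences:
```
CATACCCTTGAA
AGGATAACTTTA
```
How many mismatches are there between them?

Comparing position by position, 9 sites differ: 1 (C/A), 2 (A/G), 3 (T/G), 5 (C/T), 6 (C/A), 7 (C/A), 8 (T/C), 10 (G/T), 11 (A/T).

9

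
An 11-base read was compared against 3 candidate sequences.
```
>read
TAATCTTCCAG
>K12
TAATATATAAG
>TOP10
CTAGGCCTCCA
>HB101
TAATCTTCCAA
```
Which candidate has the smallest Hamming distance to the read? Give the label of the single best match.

Hamming distances to read — K12: 4; TOP10: 9; HB101: 1.
Smallest is HB101 with 1 mismatch.

HB101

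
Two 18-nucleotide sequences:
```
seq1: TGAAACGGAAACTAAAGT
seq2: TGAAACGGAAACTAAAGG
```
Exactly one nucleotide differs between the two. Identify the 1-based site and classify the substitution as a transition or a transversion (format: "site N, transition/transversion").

The sequences differ only at site 18: T→G (pyrimidine→purine), a transversion.

site 18, transversion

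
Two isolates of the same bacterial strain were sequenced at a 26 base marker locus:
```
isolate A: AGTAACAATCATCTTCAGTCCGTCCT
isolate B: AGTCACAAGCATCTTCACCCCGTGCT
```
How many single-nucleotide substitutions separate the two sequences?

Comparing position by position, 5 sites differ: 4 (A/C), 9 (T/G), 18 (G/C), 19 (T/C), 24 (C/G).

5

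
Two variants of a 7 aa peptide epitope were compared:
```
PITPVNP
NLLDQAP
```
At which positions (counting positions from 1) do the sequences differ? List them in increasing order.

Scanning 1-based: 1: P/N; 2: I/L; 3: T/L; 4: P/D; 5: V/Q; 6: N/A.

1, 2, 3, 4, 5, 6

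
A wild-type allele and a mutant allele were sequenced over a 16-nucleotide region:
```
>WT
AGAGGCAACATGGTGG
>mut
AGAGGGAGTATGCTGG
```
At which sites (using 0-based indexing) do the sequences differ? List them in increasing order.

Differences at site 5 (C→G), site 7 (A→G), site 8 (C→T), site 12 (G→C).

5, 7, 8, 12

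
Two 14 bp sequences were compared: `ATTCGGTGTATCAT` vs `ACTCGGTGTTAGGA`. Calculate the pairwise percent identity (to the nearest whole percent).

57%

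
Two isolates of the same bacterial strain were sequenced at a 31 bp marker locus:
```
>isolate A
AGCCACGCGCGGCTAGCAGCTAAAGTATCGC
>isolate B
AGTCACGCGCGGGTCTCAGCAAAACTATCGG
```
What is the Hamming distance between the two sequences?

The sequences differ at positions 3, 13, 15, 16, 21, 25, 31 (1-based) — 7 in total.

7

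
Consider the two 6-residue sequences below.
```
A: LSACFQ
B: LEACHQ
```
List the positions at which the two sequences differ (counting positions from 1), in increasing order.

Differences at position 2 (S→E), position 5 (F→H).

2, 5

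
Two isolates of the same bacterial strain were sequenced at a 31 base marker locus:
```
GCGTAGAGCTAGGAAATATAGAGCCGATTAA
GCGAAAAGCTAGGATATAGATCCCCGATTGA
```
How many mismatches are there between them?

8

The sequences differ at positions 4, 6, 15, 19, 21, 22, 23, 30 (1-based) — 8 in total.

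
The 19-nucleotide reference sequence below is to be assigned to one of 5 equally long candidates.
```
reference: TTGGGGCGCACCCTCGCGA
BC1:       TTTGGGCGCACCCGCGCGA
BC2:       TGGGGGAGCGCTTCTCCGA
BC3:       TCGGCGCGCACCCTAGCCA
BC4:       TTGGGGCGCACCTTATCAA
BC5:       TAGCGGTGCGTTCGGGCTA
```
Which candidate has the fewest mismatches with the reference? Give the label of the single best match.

Hamming distances to reference — BC1: 2; BC2: 8; BC3: 4; BC4: 4; BC5: 9.
Smallest is BC1 with 2 mismatches.

BC1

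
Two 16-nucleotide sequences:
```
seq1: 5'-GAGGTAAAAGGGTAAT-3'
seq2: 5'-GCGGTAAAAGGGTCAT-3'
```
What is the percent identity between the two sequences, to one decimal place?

87.5%

Mismatches at positions 2, 14 (1-based): 2 of 16.
Identical positions: 14/16 = 87.5% → 87.5%.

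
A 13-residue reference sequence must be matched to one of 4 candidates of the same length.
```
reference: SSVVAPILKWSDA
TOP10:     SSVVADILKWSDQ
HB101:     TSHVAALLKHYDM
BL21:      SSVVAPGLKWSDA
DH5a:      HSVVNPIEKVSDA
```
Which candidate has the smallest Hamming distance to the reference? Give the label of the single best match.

Hamming distances to reference — TOP10: 2; HB101: 7; BL21: 1; DH5a: 4.
Smallest is BL21 with 1 mismatch.

BL21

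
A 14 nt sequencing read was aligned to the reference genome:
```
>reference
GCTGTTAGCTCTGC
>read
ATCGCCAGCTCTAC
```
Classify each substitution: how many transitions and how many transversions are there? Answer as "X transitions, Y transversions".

Mismatches (1-based):
site 1: G→A (purine→purine, transition)
site 2: C→T (pyrimidine→pyrimidine, transition)
site 3: T→C (pyrimidine→pyrimidine, transition)
site 5: T→C (pyrimidine→pyrimidine, transition)
site 6: T→C (pyrimidine→pyrimidine, transition)
site 13: G→A (purine→purine, transition)

6 transitions, 0 transversions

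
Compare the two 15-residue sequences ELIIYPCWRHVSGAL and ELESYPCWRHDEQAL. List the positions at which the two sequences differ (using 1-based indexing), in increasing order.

Scanning 1-based: 3: I/E; 4: I/S; 11: V/D; 12: S/E; 13: G/Q.

3, 4, 11, 12, 13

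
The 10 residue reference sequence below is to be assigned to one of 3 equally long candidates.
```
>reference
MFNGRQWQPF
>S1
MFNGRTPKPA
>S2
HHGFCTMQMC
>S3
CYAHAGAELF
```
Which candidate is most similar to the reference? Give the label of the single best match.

S1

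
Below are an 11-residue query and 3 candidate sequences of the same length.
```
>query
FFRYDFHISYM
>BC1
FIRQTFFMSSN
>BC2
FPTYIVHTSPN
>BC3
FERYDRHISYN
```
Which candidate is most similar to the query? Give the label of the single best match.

BC3

Hamming distances to query — BC1: 7; BC2: 7; BC3: 3.
Smallest is BC3 with 3 mismatches.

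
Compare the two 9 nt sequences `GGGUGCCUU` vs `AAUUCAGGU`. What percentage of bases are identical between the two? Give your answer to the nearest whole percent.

Mismatches at positions 1, 2, 3, 5, 6, 7, 8 (1-based): 7 of 9.
Identical positions: 2/9 = 22.22% → 22%.

22%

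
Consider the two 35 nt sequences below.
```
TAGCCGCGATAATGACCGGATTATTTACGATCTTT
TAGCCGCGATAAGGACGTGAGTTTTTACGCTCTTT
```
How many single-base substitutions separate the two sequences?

6

Mismatches (1-based): position 13: T→G; position 17: C→G; position 18: G→T; position 21: T→G; position 23: A→T; position 30: A→C.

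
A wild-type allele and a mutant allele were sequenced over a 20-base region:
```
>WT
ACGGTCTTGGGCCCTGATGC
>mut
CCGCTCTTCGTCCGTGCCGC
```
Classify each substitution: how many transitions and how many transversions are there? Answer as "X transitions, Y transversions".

Transitions (purine↔purine or pyrimidine↔pyrimidine): 18 T→C.
Transversions (purine↔pyrimidine): 1 A→C, 4 G→C, 9 G→C, 11 G→T, 14 C→G, 17 A→C.

1 transition, 6 transversions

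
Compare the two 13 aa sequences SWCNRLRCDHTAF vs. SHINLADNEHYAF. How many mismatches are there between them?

Comparing position by position, 8 positions differ: 2 (W/H), 3 (C/I), 5 (R/L), 6 (L/A), 7 (R/D), 8 (C/N), 9 (D/E), 11 (T/Y).

8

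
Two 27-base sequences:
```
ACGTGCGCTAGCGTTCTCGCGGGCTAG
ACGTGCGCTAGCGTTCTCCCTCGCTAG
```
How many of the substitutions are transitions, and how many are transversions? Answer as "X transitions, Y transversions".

Transitions (purine↔purine or pyrimidine↔pyrimidine): none.
Transversions (purine↔pyrimidine): 19 G→C, 21 G→T, 22 G→C.

0 transitions, 3 transversions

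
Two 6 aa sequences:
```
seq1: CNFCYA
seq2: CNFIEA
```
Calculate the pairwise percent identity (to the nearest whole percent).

67%

2 positions differ (4, 5), so 4 of 6 match: 4/6 = 66.67%.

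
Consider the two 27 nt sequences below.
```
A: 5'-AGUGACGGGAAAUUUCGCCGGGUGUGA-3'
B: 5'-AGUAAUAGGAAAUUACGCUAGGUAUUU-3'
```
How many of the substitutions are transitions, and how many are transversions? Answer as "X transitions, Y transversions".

Transitions (purine↔purine or pyrimidine↔pyrimidine): 4 G→A, 6 C→U, 7 G→A, 19 C→U, 20 G→A, 24 G→A.
Transversions (purine↔pyrimidine): 15 U→A, 26 G→U, 27 A→U.

6 transitions, 3 transversions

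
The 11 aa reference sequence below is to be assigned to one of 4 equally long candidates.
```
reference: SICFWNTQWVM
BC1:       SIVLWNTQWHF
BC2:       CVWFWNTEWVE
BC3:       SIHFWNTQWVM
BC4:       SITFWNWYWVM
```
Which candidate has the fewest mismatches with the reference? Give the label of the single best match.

BC3

BC1 differs at 4 positions; BC2 differs at 5 positions; BC3 differs at 1 position; BC4 differs at 3 positions. The closest is BC3.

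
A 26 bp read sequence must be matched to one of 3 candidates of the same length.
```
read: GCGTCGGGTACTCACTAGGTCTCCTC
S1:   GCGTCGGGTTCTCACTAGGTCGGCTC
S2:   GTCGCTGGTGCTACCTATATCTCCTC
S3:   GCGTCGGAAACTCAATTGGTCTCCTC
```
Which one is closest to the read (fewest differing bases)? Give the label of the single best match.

S1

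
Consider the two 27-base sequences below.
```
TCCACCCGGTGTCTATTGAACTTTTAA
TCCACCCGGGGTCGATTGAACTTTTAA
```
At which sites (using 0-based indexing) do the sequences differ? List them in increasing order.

9, 13

Scanning 0-based: 9: T/G; 13: T/G.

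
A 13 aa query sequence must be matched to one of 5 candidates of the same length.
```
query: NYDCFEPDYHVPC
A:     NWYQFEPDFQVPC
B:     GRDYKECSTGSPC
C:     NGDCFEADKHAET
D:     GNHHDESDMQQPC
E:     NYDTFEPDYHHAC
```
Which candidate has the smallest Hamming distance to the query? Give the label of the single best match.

E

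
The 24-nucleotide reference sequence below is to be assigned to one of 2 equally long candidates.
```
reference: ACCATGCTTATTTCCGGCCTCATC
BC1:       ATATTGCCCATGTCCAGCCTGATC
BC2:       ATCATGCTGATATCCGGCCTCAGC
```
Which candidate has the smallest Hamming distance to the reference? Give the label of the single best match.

BC2

Hamming distances to reference — BC1: 8; BC2: 4.
Smallest is BC2 with 4 mismatches.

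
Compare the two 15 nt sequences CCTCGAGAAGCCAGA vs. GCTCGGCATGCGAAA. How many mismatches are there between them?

Mismatches (1-based): position 1: C→G; position 6: A→G; position 7: G→C; position 9: A→T; position 12: C→G; position 14: G→A.

6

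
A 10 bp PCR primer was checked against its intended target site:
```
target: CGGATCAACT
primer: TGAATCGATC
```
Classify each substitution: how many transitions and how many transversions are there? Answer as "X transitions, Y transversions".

5 transitions, 0 transversions

Mismatches (1-based):
position 1: C→T (pyrimidine→pyrimidine, transition)
position 3: G→A (purine→purine, transition)
position 7: A→G (purine→purine, transition)
position 9: C→T (pyrimidine→pyrimidine, transition)
position 10: T→C (pyrimidine→pyrimidine, transition)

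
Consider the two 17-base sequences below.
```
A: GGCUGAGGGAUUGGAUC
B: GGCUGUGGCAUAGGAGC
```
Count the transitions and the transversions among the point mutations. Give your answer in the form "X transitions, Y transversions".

Transitions (purine↔purine or pyrimidine↔pyrimidine): none.
Transversions (purine↔pyrimidine): 6 A→U, 9 G→C, 12 U→A, 16 U→G.

0 transitions, 4 transversions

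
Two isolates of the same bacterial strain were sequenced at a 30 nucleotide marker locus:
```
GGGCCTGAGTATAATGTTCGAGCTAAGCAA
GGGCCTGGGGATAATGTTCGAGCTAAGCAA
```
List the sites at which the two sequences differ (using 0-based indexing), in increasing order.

Scanning 0-based: 7: A/G; 9: T/G.

7, 9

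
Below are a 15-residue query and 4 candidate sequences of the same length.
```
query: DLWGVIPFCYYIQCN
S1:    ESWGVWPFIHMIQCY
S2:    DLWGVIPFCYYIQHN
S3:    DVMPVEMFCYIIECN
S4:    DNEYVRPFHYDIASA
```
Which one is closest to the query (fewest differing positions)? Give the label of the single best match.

S1 differs at 7 positions; S2 differs at 1 position; S3 differs at 7 positions; S4 differs at 9 positions. The closest is S2.

S2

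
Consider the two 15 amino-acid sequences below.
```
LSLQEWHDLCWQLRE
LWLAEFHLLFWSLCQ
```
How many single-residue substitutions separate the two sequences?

8

The sequences differ at residues 2, 4, 6, 8, 10, 12, 14, 15 (1-based) — 8 in total.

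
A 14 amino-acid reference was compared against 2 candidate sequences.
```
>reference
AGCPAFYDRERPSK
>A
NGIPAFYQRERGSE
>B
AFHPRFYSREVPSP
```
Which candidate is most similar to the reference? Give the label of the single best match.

A

Hamming distances to reference — A: 5; B: 6.
Smallest is A with 5 mismatches.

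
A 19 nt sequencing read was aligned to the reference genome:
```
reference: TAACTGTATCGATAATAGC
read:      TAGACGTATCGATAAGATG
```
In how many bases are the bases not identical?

6

The sequences differ at bases 3, 4, 5, 16, 18, 19 (1-based) — 6 in total.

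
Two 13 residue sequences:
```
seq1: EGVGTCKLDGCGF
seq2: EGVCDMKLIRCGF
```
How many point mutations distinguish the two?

5

Comparing position by position, 5 positions differ: 4 (G/C), 5 (T/D), 6 (C/M), 9 (D/I), 10 (G/R).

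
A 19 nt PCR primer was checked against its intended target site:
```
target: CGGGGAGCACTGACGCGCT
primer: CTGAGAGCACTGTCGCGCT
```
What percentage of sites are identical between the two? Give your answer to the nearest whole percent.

84%

3 positions differ (2, 4, 13), so 16 of 19 match: 16/19 = 84.21%.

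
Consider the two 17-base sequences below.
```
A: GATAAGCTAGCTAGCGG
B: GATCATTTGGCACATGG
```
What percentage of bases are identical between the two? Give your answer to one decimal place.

52.9%

Mismatches at positions 4, 6, 7, 9, 12, 13, 14, 15 (1-based): 8 of 17.
Identical positions: 9/17 = 52.94% → 52.9%.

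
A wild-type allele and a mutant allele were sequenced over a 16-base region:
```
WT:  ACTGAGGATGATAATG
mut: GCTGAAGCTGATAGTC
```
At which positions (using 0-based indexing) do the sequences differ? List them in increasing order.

0, 5, 7, 13, 15

Differences at position 0 (A→G), position 5 (G→A), position 7 (A→C), position 13 (A→G), position 15 (G→C).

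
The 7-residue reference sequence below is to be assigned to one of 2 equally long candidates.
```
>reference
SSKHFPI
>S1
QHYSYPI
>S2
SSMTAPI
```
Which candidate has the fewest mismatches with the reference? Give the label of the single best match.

S1 differs at 5 positions; S2 differs at 3 positions. The closest is S2.

S2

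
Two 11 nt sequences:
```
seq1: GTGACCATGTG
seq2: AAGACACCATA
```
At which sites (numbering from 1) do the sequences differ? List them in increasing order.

Scanning 1-based: 1: G/A; 2: T/A; 6: C/A; 7: A/C; 8: T/C; 9: G/A; 11: G/A.

1, 2, 6, 7, 8, 9, 11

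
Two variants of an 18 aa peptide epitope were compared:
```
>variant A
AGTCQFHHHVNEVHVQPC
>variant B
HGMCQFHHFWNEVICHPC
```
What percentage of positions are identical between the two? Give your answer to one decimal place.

61.1%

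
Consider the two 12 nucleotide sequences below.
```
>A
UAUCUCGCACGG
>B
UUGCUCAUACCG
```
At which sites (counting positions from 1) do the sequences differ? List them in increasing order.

2, 3, 7, 8, 11

Differences at site 2 (A→U), site 3 (U→G), site 7 (G→A), site 8 (C→U), site 11 (G→C).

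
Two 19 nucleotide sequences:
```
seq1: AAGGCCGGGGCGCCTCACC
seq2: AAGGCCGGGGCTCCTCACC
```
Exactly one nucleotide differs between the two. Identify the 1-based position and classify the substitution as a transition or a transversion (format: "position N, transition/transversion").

position 12, transversion

Position 12 changes G→T. G is a purine and T is a pyrimidine, so this is a transversion.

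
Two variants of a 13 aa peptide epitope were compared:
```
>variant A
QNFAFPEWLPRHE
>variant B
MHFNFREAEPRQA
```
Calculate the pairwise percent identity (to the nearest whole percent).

Mismatches at positions 1, 2, 4, 6, 8, 9, 12, 13 (1-based): 8 of 13.
Identical positions: 5/13 = 38.46% → 38%.

38%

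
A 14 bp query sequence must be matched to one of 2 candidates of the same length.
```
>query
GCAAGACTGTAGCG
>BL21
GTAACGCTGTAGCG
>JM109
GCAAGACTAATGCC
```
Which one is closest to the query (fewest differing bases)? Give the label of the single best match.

BL21 differs at 3 bases; JM109 differs at 4 bases. The closest is BL21.

BL21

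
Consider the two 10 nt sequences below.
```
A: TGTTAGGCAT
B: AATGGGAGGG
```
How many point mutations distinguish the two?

8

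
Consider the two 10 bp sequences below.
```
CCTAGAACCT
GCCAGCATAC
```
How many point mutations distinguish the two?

6

Mismatches (1-based): position 1: C→G; position 3: T→C; position 6: A→C; position 8: C→T; position 9: C→A; position 10: T→C.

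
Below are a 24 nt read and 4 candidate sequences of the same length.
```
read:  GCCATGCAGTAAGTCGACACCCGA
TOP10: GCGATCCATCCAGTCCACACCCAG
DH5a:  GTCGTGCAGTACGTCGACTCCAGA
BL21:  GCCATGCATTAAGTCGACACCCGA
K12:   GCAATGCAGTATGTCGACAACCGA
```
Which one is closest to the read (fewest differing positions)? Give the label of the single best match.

BL21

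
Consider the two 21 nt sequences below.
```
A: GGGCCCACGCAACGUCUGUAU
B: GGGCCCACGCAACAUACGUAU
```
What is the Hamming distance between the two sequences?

3

Mismatches (1-based): position 14: G→A; position 16: C→A; position 17: U→C.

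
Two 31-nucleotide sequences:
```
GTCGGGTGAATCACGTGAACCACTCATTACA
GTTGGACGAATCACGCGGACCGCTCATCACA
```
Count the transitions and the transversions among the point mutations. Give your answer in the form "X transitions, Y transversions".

7 transitions, 0 transversions

Transitions (purine↔purine or pyrimidine↔pyrimidine): 3 C→T, 6 G→A, 7 T→C, 16 T→C, 18 A→G, 22 A→G, 28 T→C.
Transversions (purine↔pyrimidine): none.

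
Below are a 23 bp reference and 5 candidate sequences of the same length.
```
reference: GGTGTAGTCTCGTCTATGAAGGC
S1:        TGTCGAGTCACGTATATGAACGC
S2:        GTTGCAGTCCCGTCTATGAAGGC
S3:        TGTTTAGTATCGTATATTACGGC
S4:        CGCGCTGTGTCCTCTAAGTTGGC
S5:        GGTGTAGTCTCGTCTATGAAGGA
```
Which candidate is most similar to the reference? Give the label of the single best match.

Hamming distances to reference — S1: 6; S2: 3; S3: 6; S4: 9; S5: 1.
Smallest is S5 with 1 mismatch.

S5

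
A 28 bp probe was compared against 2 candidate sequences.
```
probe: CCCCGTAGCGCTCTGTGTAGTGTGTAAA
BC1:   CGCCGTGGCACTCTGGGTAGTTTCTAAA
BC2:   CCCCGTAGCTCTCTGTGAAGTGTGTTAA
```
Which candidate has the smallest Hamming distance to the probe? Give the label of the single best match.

Hamming distances to probe — BC1: 6; BC2: 3.
Smallest is BC2 with 3 mismatches.

BC2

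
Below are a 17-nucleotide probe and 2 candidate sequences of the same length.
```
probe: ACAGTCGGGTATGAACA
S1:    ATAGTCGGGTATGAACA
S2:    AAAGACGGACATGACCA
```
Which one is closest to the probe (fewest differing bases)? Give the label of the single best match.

Hamming distances to probe — S1: 1; S2: 5.
Smallest is S1 with 1 mismatch.

S1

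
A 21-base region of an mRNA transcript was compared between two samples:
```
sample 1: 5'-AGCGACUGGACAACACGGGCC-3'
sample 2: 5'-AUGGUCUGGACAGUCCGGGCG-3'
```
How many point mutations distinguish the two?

The sequences differ at positions 2, 3, 5, 13, 14, 15, 21 (1-based) — 7 in total.

7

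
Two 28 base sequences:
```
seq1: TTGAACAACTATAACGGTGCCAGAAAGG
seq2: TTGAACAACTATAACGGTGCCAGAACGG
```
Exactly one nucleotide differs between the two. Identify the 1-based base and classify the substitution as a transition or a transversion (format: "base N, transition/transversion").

Base 26 changes A→C. A is a purine and C is a pyrimidine, so this is a transversion.

base 26, transversion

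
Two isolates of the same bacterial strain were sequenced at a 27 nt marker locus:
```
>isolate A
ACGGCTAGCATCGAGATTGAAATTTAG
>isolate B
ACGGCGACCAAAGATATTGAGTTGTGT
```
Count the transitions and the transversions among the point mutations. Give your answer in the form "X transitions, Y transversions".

2 transitions, 8 transversions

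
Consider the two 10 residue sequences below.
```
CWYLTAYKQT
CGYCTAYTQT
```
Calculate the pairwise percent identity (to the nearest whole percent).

70%

Mismatches at positions 2, 4, 8 (1-based): 3 of 10.
Identical positions: 7/10 = 70% → 70%.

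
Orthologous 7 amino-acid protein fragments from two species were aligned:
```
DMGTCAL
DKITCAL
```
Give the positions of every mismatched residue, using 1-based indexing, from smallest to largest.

Scanning 1-based: 2: M/K; 3: G/I.

2, 3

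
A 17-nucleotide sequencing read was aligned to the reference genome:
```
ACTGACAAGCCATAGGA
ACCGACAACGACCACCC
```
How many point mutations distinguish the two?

Comparing position by position, 9 positions differ: 3 (T/C), 9 (G/C), 10 (C/G), 11 (C/A), 12 (A/C), 13 (T/C), 15 (G/C), 16 (G/C), 17 (A/C).

9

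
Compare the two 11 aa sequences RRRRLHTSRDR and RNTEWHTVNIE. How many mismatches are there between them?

8

Comparing position by position, 8 residues differ: 2 (R/N), 3 (R/T), 4 (R/E), 5 (L/W), 8 (S/V), 9 (R/N), 10 (D/I), 11 (R/E).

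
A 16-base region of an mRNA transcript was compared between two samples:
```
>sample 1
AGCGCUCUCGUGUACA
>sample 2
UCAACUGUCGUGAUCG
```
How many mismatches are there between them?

8

Comparing position by position, 8 bases differ: 1 (A/U), 2 (G/C), 3 (C/A), 4 (G/A), 7 (C/G), 13 (U/A), 14 (A/U), 16 (A/G).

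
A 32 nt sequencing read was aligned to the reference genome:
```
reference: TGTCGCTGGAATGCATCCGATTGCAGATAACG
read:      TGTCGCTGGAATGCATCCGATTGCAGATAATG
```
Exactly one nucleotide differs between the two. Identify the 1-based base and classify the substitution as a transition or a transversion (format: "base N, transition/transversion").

base 31, transition

The sequences differ only at base 31: C→T (pyrimidine→pyrimidine), a transition.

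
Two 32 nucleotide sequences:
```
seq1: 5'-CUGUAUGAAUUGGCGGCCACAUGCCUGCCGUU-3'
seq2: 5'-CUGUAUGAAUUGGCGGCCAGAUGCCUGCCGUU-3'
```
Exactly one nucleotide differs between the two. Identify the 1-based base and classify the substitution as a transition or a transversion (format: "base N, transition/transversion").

Base 20 changes C→G. C is a pyrimidine and G is a purine, so this is a transversion.

base 20, transversion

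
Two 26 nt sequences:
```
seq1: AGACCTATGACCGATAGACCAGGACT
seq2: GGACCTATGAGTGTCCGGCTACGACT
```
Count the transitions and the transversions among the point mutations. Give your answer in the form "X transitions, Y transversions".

Mismatches (1-based):
base 1: A→G (purine→purine, transition)
base 11: C→G (pyrimidine→purine, transversion)
base 12: C→T (pyrimidine→pyrimidine, transition)
base 14: A→T (purine→pyrimidine, transversion)
base 15: T→C (pyrimidine→pyrimidine, transition)
base 16: A→C (purine→pyrimidine, transversion)
base 18: A→G (purine→purine, transition)
base 20: C→T (pyrimidine→pyrimidine, transition)
base 22: G→C (purine→pyrimidine, transversion)

5 transitions, 4 transversions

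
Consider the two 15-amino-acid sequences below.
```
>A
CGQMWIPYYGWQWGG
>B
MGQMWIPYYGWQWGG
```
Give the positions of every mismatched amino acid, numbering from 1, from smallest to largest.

Scanning 1-based: 1: C/M.

1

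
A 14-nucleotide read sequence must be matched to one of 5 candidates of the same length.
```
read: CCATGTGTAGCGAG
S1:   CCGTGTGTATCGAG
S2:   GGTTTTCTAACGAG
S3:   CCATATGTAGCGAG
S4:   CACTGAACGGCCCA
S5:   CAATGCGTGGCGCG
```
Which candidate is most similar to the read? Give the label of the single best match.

S3

Hamming distances to read — S1: 2; S2: 6; S3: 1; S4: 9; S5: 4.
Smallest is S3 with 1 mismatch.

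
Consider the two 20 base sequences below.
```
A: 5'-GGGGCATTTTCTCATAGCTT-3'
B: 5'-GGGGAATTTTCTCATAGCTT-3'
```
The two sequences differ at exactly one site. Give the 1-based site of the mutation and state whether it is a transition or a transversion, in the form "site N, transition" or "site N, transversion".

Site 5 changes C→A. C is a pyrimidine and A is a purine, so this is a transversion.

site 5, transversion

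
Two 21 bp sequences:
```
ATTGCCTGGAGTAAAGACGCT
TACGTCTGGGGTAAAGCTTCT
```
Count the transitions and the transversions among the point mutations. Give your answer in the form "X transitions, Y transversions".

Mismatches (1-based):
site 1: A→T (purine→pyrimidine, transversion)
site 2: T→A (pyrimidine→purine, transversion)
site 3: T→C (pyrimidine→pyrimidine, transition)
site 5: C→T (pyrimidine→pyrimidine, transition)
site 10: A→G (purine→purine, transition)
site 17: A→C (purine→pyrimidine, transversion)
site 18: C→T (pyrimidine→pyrimidine, transition)
site 19: G→T (purine→pyrimidine, transversion)

4 transitions, 4 transversions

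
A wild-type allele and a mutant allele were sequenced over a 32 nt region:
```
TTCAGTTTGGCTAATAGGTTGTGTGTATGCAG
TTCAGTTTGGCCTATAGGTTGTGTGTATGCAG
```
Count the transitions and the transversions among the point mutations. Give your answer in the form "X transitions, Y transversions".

1 transition, 1 transversion

Transitions (purine↔purine or pyrimidine↔pyrimidine): 12 T→C.
Transversions (purine↔pyrimidine): 13 A→T.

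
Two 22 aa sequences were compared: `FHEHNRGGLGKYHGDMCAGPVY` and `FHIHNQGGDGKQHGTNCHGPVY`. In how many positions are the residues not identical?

Mismatches (1-based): position 3: E→I; position 6: R→Q; position 9: L→D; position 12: Y→Q; position 15: D→T; position 16: M→N; position 18: A→H.

7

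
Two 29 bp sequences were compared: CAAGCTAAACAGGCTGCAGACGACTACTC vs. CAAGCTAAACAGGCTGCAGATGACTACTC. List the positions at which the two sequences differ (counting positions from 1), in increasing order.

Differences at position 21 (C→T).

21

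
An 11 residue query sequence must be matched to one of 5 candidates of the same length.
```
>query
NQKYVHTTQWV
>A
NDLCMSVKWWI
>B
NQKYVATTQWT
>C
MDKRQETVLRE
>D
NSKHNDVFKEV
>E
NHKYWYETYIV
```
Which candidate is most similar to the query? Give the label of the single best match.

A differs at 9 positions; B differs at 2 positions; C differs at 9 positions; D differs at 8 positions; E differs at 6 positions. The closest is B.

B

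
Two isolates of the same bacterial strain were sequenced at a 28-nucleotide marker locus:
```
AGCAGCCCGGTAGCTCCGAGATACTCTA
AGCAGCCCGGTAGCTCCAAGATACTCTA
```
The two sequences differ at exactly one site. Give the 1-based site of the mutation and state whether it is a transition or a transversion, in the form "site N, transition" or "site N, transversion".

site 18, transition

Site 18 changes G→A. G is a purine and A is a purine, so this is a transition.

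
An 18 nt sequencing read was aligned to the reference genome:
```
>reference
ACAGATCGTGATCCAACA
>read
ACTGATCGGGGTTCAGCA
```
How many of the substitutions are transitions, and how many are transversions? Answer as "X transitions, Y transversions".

3 transitions, 2 transversions

Mismatches (1-based):
site 3: A→T (purine→pyrimidine, transversion)
site 9: T→G (pyrimidine→purine, transversion)
site 11: A→G (purine→purine, transition)
site 13: C→T (pyrimidine→pyrimidine, transition)
site 16: A→G (purine→purine, transition)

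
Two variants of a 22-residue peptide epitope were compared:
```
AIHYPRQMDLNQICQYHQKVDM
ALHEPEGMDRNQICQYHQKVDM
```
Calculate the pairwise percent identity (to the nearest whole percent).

77%

5 positions differ (2, 4, 6, 7, 10), so 17 of 22 match: 17/22 = 77.27%.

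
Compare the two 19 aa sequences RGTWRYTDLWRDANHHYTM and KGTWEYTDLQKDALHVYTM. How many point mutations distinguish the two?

Mismatches (1-based): position 1: R→K; position 5: R→E; position 10: W→Q; position 11: R→K; position 14: N→L; position 16: H→V.

6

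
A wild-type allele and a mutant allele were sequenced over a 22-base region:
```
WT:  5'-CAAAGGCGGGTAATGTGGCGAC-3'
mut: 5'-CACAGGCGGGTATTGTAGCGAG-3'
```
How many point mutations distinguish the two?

4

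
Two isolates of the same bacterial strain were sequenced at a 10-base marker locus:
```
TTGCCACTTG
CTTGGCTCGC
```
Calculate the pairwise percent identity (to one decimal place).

10.0%

9 positions differ (1, 3, 4, 5, 6, 7, 8, 9, 10), so 1 of 10 match: 1/10 = 10%.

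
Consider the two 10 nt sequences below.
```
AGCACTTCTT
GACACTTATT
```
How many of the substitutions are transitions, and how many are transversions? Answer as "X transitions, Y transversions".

Transitions (purine↔purine or pyrimidine↔pyrimidine): 1 A→G, 2 G→A.
Transversions (purine↔pyrimidine): 8 C→A.

2 transitions, 1 transversion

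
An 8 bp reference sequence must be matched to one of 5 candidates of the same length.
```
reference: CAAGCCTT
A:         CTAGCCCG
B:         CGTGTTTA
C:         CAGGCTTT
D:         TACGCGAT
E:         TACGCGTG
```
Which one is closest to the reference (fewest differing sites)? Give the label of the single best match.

C

A differs at 3 sites; B differs at 5 sites; C differs at 2 sites; D differs at 4 sites; E differs at 4 sites. The closest is C.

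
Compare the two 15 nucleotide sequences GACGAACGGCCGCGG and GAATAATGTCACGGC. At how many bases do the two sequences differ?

Comparing position by position, 8 bases differ: 3 (C/A), 4 (G/T), 7 (C/T), 9 (G/T), 11 (C/A), 12 (G/C), 13 (C/G), 15 (G/C).

8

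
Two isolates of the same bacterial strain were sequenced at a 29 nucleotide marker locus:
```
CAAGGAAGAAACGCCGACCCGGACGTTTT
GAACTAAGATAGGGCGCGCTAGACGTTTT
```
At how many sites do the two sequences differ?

Comparing position by position, 10 sites differ: 1 (C/G), 4 (G/C), 5 (G/T), 10 (A/T), 12 (C/G), 14 (C/G), 17 (A/C), 18 (C/G), 20 (C/T), 21 (G/A).

10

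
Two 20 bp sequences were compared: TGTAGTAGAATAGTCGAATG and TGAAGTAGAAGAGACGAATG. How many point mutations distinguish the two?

3

Comparing position by position, 3 sites differ: 3 (T/A), 11 (T/G), 14 (T/A).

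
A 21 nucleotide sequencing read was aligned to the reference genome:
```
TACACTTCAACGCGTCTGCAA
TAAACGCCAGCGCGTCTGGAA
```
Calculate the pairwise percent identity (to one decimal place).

Mismatches at positions 3, 6, 7, 10, 19 (1-based): 5 of 21.
Identical positions: 16/21 = 76.19% → 76.2%.

76.2%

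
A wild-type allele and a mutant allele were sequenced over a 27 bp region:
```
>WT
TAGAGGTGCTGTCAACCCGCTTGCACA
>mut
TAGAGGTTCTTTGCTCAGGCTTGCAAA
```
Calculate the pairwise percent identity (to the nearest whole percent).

70%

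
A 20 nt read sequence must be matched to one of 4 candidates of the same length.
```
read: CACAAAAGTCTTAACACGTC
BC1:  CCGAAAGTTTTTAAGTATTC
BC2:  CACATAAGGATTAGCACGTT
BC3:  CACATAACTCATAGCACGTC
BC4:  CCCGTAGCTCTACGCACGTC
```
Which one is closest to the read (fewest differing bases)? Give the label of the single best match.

BC3

BC1 differs at 9 bases; BC2 differs at 5 bases; BC3 differs at 4 bases; BC4 differs at 8 bases. The closest is BC3.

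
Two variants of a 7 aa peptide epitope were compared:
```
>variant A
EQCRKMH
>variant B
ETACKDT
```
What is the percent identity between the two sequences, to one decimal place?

Mismatches at positions 2, 3, 4, 6, 7 (1-based): 5 of 7.
Identical positions: 2/7 = 28.57% → 28.6%.

28.6%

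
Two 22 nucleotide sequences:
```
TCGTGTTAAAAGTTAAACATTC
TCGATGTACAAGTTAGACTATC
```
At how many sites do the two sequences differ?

The sequences differ at sites 4, 5, 6, 9, 16, 19, 20 (1-based) — 7 in total.

7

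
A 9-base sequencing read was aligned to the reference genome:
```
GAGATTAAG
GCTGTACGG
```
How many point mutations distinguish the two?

Mismatches (1-based): position 2: A→C; position 3: G→T; position 4: A→G; position 6: T→A; position 7: A→C; position 8: A→G.

6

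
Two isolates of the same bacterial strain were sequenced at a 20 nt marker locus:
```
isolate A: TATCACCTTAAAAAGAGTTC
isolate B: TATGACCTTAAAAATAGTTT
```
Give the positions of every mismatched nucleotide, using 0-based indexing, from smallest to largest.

3, 14, 19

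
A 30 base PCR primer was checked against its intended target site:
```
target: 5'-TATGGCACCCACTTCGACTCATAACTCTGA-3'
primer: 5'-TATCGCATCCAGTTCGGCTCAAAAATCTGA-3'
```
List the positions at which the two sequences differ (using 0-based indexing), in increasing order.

3, 7, 11, 16, 21, 24

Differences at position 3 (G→C), position 7 (C→T), position 11 (C→G), position 16 (A→G), position 21 (T→A), position 24 (C→A).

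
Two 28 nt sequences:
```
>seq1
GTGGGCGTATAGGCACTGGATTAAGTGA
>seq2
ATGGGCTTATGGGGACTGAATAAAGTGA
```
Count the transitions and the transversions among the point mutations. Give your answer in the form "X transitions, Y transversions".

Transitions (purine↔purine or pyrimidine↔pyrimidine): 1 G→A, 11 A→G, 19 G→A.
Transversions (purine↔pyrimidine): 7 G→T, 14 C→G, 22 T→A.

3 transitions, 3 transversions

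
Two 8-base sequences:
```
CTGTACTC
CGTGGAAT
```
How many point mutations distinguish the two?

7

Mismatches (1-based): site 2: T→G; site 3: G→T; site 4: T→G; site 5: A→G; site 6: C→A; site 7: T→A; site 8: C→T.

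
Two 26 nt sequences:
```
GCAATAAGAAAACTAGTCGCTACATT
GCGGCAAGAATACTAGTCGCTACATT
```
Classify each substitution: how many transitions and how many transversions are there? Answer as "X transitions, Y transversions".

3 transitions, 1 transversion

Mismatches (1-based):
base 3: A→G (purine→purine, transition)
base 4: A→G (purine→purine, transition)
base 5: T→C (pyrimidine→pyrimidine, transition)
base 11: A→T (purine→pyrimidine, transversion)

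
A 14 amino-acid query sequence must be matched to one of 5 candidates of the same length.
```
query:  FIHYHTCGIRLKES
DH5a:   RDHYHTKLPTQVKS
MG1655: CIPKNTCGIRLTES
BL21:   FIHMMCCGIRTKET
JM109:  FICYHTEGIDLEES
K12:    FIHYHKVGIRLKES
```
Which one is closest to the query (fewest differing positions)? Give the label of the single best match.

DH5a differs at 9 positions; MG1655 differs at 5 positions; BL21 differs at 5 positions; JM109 differs at 4 positions; K12 differs at 2 positions. The closest is K12.

K12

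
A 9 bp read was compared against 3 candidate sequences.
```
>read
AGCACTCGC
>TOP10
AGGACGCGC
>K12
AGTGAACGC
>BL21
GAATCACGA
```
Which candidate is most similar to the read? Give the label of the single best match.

TOP10

TOP10 differs at 2 positions; K12 differs at 4 positions; BL21 differs at 6 positions. The closest is TOP10.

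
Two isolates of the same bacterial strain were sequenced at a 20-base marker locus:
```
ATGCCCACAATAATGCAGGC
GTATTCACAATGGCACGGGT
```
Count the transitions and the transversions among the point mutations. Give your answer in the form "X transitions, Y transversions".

Transitions (purine↔purine or pyrimidine↔pyrimidine): 1 A→G, 3 G→A, 4 C→T, 5 C→T, 12 A→G, 13 A→G, 14 T→C, 15 G→A, 17 A→G, 20 C→T.
Transversions (purine↔pyrimidine): none.

10 transitions, 0 transversions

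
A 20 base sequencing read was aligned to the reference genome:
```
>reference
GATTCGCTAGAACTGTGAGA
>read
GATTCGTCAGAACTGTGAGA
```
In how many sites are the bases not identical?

2

Mismatches (1-based): site 7: C→T; site 8: T→C.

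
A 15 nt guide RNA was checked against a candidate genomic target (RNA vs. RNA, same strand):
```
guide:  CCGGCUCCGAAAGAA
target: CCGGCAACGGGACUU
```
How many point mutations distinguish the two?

7

The sequences differ at bases 6, 7, 10, 11, 13, 14, 15 (1-based) — 7 in total.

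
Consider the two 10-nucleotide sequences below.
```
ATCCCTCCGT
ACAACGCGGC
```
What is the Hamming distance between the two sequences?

6

Mismatches (1-based): position 2: T→C; position 3: C→A; position 4: C→A; position 6: T→G; position 8: C→G; position 10: T→C.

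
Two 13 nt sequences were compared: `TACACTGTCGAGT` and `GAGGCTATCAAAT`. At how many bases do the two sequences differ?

The sequences differ at bases 1, 3, 4, 7, 10, 12 (1-based) — 6 in total.

6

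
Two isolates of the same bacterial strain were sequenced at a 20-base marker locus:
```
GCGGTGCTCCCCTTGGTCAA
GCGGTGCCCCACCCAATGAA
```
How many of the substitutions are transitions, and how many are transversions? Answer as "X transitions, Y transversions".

5 transitions, 2 transversions

Transitions (purine↔purine or pyrimidine↔pyrimidine): 8 T→C, 13 T→C, 14 T→C, 15 G→A, 16 G→A.
Transversions (purine↔pyrimidine): 11 C→A, 18 C→G.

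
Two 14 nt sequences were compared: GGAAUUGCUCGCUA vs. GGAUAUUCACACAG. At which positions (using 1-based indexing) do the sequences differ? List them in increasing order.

4, 5, 7, 9, 11, 13, 14

Scanning 1-based: 4: A/U; 5: U/A; 7: G/U; 9: U/A; 11: G/A; 13: U/A; 14: A/G.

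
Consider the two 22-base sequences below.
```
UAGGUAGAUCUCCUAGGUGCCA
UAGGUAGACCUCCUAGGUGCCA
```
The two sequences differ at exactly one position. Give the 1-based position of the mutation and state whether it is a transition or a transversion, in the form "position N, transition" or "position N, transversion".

position 9, transition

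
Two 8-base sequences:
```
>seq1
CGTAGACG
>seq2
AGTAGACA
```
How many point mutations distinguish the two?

2

The sequences differ at bases 1, 8 (1-based) — 2 in total.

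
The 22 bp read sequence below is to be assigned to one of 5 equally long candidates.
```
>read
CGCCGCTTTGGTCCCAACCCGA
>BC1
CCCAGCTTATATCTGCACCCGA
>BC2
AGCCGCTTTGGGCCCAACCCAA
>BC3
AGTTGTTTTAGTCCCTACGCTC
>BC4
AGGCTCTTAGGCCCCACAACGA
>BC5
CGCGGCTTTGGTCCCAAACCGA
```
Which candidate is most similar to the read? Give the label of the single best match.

BC5

BC1 differs at 8 sites; BC2 differs at 3 sites; BC3 differs at 9 sites; BC4 differs at 8 sites; BC5 differs at 2 sites. The closest is BC5.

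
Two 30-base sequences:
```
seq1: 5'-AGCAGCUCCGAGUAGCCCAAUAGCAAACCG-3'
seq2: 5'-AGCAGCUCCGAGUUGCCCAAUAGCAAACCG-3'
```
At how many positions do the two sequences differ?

1

The sequences differ at positions 14 (1-based) — 1 in total.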